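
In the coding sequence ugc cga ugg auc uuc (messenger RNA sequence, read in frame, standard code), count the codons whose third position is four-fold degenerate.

1

Codon 1 UGC (Cys): third position 2-fold.
Codon 2 CGA (Arg): third position 4-fold.
Codon 3 UGG (Trp): third position 1-fold.
Codon 4 AUC (Ile): third position 3-fold.
Codon 5 UUC (Phe): third position 2-fold.
Four-fold degenerate third positions: 1.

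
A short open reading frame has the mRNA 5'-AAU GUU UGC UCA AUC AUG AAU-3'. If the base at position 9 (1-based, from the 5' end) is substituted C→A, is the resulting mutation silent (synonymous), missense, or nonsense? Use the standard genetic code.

Position 9 falls in codon 3: UGC → Cys.
After the substitution the codon is UGA → Stop.
The new codon is a stop codon, so this is a nonsense mutation.

nonsense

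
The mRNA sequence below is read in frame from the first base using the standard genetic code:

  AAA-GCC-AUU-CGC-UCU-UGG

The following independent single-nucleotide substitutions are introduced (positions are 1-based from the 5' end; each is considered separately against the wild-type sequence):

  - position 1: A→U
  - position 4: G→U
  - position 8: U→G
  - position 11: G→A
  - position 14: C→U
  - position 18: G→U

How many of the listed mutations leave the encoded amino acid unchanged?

Codon 1: AAA (Lys) → UAA (Stop) — nonsense.
Codon 2: GCC (Ala) → UCC (Ser) — missense.
Codon 3: AUU (Ile) → AGU (Ser) — missense.
Codon 4: CGC (Arg) → CAC (His) — missense.
Codon 5: UCU (Ser) → UUU (Phe) — missense.
Codon 6: UGG (Trp) → UGU (Cys) — missense.
Synonymous: 0 of 6.

0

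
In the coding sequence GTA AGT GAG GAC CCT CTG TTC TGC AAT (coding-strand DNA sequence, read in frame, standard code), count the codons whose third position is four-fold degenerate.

3

Codon 1 GTA (Val): third position 4-fold.
Codon 2 AGT (Ser): third position 2-fold.
Codon 3 GAG (Glu): third position 2-fold.
Codon 4 GAC (Asp): third position 2-fold.
Codon 5 CCT (Pro): third position 4-fold.
Codon 6 CTG (Leu): third position 4-fold.
Codon 7 TTC (Phe): third position 2-fold.
Codon 8 TGC (Cys): third position 2-fold.
Codon 9 AAT (Asn): third position 2-fold.
Four-fold degenerate third positions: 3.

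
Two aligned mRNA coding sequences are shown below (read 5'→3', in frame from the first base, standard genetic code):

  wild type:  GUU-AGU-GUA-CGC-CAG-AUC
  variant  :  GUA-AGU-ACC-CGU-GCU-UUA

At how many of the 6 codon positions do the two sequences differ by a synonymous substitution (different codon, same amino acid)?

Codon 1: GUU Val / GUA Val — synonymous.
Codon 2: AGU Ser / AGU Ser — identical.
Codon 3: GUA Val / ACC Thr — nonsynonymous.
Codon 4: CGC Arg / CGU Arg — synonymous.
Codon 5: CAG Gln / GCU Ala — nonsynonymous.
Codon 6: AUC Ile / UUA Leu — nonsynonymous.
Synonymous differences: 2.

2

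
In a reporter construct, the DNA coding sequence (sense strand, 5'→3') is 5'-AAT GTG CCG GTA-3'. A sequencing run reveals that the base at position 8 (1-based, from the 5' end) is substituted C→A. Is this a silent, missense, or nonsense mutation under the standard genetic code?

Position 8 falls in codon 3: CCG → Pro.
After the substitution the codon is CAG → Gln.
Pro ≠ Gln, so this is a missense mutation.

missense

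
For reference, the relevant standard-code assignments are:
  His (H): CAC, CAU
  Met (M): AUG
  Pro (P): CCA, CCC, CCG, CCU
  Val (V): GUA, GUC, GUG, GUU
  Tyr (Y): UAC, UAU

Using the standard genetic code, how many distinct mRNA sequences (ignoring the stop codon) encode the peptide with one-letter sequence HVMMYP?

64

His: 2 codons.
Val: 4 codons.
Met: 1 codon.
Met: 1 codon.
Tyr: 2 codons.
Pro: 4 codons.
2 × 4 × 1 × 1 × 2 × 4 = 64.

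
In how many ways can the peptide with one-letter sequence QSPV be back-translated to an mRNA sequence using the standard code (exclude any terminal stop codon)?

Gln: 2 codons.
Ser: 6 codons.
Pro: 4 codons.
Val: 4 codons.
2 × 6 × 4 × 4 = 192.

192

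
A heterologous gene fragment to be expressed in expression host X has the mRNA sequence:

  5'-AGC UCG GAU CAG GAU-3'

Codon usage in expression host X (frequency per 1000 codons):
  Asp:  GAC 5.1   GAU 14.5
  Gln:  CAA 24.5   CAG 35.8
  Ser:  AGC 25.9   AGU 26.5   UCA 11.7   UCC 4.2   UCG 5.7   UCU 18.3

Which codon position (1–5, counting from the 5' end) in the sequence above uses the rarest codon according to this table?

2

Codon 1 AGC (Ser): 25.9 per 1000.
Codon 2 UCG (Ser): 5.7 per 1000.
Codon 3 GAU (Asp): 14.5 per 1000.
Codon 4 CAG (Gln): 35.8 per 1000.
Codon 5 GAU (Asp): 14.5 per 1000.
Lowest frequency is 5.7 at codon 2.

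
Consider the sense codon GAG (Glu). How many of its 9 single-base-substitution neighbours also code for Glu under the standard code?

1

Position 1: none → 0 synonymous.
Position 2: none → 0 synonymous.
Position 3: GAA → 1 synonymous.
Total: 0 + 0 + 1 = 1.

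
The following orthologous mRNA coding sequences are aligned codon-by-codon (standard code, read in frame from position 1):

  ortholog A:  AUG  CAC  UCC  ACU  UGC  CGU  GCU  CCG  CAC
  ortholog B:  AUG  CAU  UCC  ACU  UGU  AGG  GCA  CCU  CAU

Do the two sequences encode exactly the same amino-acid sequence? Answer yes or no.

Codon 1: AUG Met / AUG Met — identical.
Codon 2: CAC His / CAU His — synonymous.
Codon 3: UCC Ser / UCC Ser — identical.
Codon 4: ACU Thr / ACU Thr — identical.
Codon 5: UGC Cys / UGU Cys — synonymous.
Codon 6: CGU Arg / AGG Arg — synonymous.
Codon 7: GCU Ala / GCA Ala — synonymous.
Codon 8: CCG Pro / CCU Pro — synonymous.
Codon 9: CAC His / CAU His — synonymous.
Nonsynonymous differences: 0 → same protein.

yes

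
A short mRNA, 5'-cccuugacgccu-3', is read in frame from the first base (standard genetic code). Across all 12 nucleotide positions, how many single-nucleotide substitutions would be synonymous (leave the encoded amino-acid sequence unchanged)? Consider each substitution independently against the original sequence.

11

Codon 1 (CCC, Pro): 3 synonymous substitutions.
Codon 2 (UUG, Leu): 2 synonymous substitutions.
Codon 3 (ACG, Thr): 3 synonymous substitutions.
Codon 4 (CCU, Pro): 3 synonymous substitutions.
Total: 3 + 2 + 3 + 3 = 11.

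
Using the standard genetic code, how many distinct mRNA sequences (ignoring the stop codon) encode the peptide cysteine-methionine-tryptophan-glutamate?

Cys: 2 codons.
Met: 1 codon.
Trp: 1 codon.
Glu: 2 codons.
2 × 1 × 1 × 2 = 4.

4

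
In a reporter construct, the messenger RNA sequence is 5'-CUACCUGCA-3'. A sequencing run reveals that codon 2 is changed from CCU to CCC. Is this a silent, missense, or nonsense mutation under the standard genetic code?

Position 6 falls in codon 2: CCU → Pro.
After the substitution the codon is CCC → Pro.
Both encode Pro, so the change is synonymous.

silent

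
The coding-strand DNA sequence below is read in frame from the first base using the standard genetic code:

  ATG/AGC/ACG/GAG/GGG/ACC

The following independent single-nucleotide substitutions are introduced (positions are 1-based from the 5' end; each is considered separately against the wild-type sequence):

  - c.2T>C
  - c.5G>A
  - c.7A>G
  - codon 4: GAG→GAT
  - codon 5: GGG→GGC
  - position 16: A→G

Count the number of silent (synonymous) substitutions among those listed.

1

Codon 1: ATG (Met) → ACG (Thr) — missense.
Codon 2: AGC (Ser) → AAC (Asn) — missense.
Codon 3: ACG (Thr) → GCG (Ala) — missense.
Codon 4: GAG (Glu) → GAT (Asp) — missense.
Codon 5: GGG (Gly) → GGC (Gly) — synonymous.
Codon 6: ACC (Thr) → GCC (Ala) — missense.
Synonymous: 1 of 6.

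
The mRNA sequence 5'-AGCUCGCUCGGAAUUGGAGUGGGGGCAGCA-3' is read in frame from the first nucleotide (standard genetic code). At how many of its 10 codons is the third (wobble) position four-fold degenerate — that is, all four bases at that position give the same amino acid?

8

Codon 1 AGC (Ser): third position 2-fold.
Codon 2 UCG (Ser): third position 4-fold.
Codon 3 CUC (Leu): third position 4-fold.
Codon 4 GGA (Gly): third position 4-fold.
Codon 5 AUU (Ile): third position 3-fold.
Codon 6 GGA (Gly): third position 4-fold.
Codon 7 GUG (Val): third position 4-fold.
Codon 8 GGG (Gly): third position 4-fold.
Codon 9 GCA (Ala): third position 4-fold.
Codon 10 GCA (Ala): third position 4-fold.
Four-fold degenerate third positions: 8.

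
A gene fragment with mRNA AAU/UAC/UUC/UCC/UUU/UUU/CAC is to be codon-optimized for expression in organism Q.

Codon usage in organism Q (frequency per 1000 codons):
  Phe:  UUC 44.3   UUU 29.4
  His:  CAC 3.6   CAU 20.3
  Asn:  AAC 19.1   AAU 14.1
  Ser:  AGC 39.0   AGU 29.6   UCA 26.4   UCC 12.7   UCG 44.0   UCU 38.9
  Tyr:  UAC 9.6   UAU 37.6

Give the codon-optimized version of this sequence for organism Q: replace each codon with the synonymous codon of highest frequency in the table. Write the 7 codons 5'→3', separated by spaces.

AAC UAU UUC UCG UUC UUC CAU

Codon 1 (Asn): best is AAC at 19.1.
Codon 2 (Tyr): best is UAU at 37.6.
Codon 3 (Phe): best is UUC at 44.3.
Codon 4 (Ser): best is UCG at 44.0.
Codon 5 (Phe): best is UUC at 44.3.
Codon 6 (Phe): best is UUC at 44.3.
Codon 7 (His): best is CAU at 20.3.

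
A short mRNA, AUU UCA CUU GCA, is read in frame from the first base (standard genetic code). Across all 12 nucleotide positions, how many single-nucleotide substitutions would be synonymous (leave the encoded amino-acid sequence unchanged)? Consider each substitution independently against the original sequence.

Codon 1 (AUU, Ile): 2 synonymous substitutions.
Codon 2 (UCA, Ser): 3 synonymous substitutions.
Codon 3 (CUU, Leu): 3 synonymous substitutions.
Codon 4 (GCA, Ala): 3 synonymous substitutions.
Total: 2 + 3 + 3 + 3 = 11.

11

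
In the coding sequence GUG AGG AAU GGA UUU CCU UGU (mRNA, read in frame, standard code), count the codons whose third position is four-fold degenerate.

Codon 1 GUG (Val): third position 4-fold.
Codon 2 AGG (Arg): third position 2-fold.
Codon 3 AAU (Asn): third position 2-fold.
Codon 4 GGA (Gly): third position 4-fold.
Codon 5 UUU (Phe): third position 2-fold.
Codon 6 CCU (Pro): third position 4-fold.
Codon 7 UGU (Cys): third position 2-fold.
Four-fold degenerate third positions: 3.

3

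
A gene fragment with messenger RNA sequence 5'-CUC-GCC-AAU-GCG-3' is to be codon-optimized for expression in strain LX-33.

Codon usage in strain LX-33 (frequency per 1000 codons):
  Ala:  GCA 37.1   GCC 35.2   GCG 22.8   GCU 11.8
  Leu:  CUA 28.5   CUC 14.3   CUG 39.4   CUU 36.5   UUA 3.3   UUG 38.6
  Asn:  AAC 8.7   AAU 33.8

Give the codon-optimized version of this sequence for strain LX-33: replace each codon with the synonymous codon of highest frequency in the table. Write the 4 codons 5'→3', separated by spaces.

Codon 1 (Leu): best is CUG at 39.4.
Codon 2 (Ala): best is GCA at 37.1.
Codon 3 (Asn): best is AAU at 33.8.
Codon 4 (Ala): best is GCA at 37.1.

CUG GCA AAU GCA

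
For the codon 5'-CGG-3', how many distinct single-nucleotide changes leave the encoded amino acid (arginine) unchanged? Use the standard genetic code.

Position 1: AGG → 1 synonymous.
Position 2: none → 0 synonymous.
Position 3: CGU, CGC, CGA → 3 synonymous.
Total: 1 + 0 + 3 = 4.

4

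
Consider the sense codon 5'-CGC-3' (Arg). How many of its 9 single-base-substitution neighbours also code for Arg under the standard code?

3

Position 1: none → 0 synonymous.
Position 2: none → 0 synonymous.
Position 3: CGU, CGA, CGG → 3 synonymous.
Total: 0 + 0 + 3 = 3.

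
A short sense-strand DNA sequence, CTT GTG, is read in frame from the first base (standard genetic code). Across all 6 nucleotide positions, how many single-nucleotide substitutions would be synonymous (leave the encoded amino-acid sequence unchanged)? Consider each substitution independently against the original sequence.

Codon 1 (CTT, Leu): 3 synonymous substitutions.
Codon 2 (GTG, Val): 3 synonymous substitutions.
Total: 3 + 3 = 6.

6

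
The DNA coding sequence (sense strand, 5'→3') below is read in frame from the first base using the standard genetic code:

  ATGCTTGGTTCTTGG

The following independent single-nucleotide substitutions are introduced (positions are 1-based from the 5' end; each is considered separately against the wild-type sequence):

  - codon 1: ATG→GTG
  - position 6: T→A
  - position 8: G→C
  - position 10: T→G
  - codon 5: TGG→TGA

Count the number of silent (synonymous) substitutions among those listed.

Codon 1: ATG (Met) → GTG (Val) — missense.
Codon 2: CTT (Leu) → CTA (Leu) — synonymous.
Codon 3: GGT (Gly) → GCT (Ala) — missense.
Codon 4: TCT (Ser) → GCT (Ala) — missense.
Codon 5: TGG (Trp) → TGA (Stop) — nonsense.
Synonymous: 1 of 5.

1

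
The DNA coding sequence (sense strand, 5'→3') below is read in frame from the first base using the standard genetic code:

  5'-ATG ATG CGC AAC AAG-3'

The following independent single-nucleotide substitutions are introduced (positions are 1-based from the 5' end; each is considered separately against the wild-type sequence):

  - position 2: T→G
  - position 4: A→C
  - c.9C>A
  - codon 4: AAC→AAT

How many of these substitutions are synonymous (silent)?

2

Codon 1: ATG (Met) → AGG (Arg) — missense.
Codon 2: ATG (Met) → CTG (Leu) — missense.
Codon 3: CGC (Arg) → CGA (Arg) — synonymous.
Codon 4: AAC (Asn) → AAT (Asn) — synonymous.
Synonymous: 2 of 4.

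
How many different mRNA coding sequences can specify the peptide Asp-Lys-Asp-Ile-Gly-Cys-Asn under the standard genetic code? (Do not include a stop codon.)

384

Asp: 2 codons.
Lys: 2 codons.
Asp: 2 codons.
Ile: 3 codons.
Gly: 4 codons.
Cys: 2 codons.
Asn: 2 codons.
2 × 2 × 2 × 3 × 4 × 2 × 2 = 384.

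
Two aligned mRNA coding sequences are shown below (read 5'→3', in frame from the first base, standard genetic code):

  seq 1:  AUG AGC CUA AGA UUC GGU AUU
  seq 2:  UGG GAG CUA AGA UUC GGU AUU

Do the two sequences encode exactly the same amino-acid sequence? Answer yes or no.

Codon 1: AUG Met / UGG Trp — nonsynonymous.
Codon 2: AGC Ser / GAG Glu — nonsynonymous.
Codon 3: CUA Leu / CUA Leu — identical.
Codon 4: AGA Arg / AGA Arg — identical.
Codon 5: UUC Phe / UUC Phe — identical.
Codon 6: GGU Gly / GGU Gly — identical.
Codon 7: AUU Ile / AUU Ile — identical.
Nonsynonymous differences: 2 → different protein.

no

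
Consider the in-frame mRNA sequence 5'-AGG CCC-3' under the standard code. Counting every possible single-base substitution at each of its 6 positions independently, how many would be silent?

Codon 1 (AGG, Arg): 2 synonymous substitutions.
Codon 2 (CCC, Pro): 3 synonymous substitutions.
Total: 2 + 3 = 5.

5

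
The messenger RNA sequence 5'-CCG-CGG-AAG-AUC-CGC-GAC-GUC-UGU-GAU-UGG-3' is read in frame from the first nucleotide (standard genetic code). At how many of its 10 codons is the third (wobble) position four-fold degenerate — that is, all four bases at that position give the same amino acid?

Codon 1 CCG (Pro): third position 4-fold.
Codon 2 CGG (Arg): third position 4-fold.
Codon 3 AAG (Lys): third position 2-fold.
Codon 4 AUC (Ile): third position 3-fold.
Codon 5 CGC (Arg): third position 4-fold.
Codon 6 GAC (Asp): third position 2-fold.
Codon 7 GUC (Val): third position 4-fold.
Codon 8 UGU (Cys): third position 2-fold.
Codon 9 GAU (Asp): third position 2-fold.
Codon 10 UGG (Trp): third position 1-fold.
Four-fold degenerate third positions: 4.

4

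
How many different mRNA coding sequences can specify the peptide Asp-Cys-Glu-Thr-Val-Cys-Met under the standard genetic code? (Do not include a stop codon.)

256

Asp: 2 codons.
Cys: 2 codons.
Glu: 2 codons.
Thr: 4 codons.
Val: 4 codons.
Cys: 2 codons.
Met: 1 codon.
2 × 2 × 2 × 4 × 4 × 2 × 1 = 256.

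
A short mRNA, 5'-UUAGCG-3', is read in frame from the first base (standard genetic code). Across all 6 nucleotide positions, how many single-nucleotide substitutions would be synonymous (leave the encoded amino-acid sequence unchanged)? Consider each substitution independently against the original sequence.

Codon 1 (UUA, Leu): 2 synonymous substitutions.
Codon 2 (GCG, Ala): 3 synonymous substitutions.
Total: 2 + 3 = 5.

5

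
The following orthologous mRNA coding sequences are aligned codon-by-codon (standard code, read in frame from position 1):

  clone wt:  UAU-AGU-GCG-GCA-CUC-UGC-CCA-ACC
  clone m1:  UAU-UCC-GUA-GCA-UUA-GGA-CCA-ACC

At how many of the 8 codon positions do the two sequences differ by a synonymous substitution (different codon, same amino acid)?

2

Codon 1: UAU Tyr / UAU Tyr — identical.
Codon 2: AGU Ser / UCC Ser — synonymous.
Codon 3: GCG Ala / GUA Val — nonsynonymous.
Codon 4: GCA Ala / GCA Ala — identical.
Codon 5: CUC Leu / UUA Leu — synonymous.
Codon 6: UGC Cys / GGA Gly — nonsynonymous.
Codon 7: CCA Pro / CCA Pro — identical.
Codon 8: ACC Thr / ACC Thr — identical.
Synonymous differences: 2.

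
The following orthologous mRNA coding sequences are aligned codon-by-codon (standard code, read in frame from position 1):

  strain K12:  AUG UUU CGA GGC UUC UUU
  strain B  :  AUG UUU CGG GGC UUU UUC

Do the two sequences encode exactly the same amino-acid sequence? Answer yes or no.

yes

Codon 1: AUG Met / AUG Met — identical.
Codon 2: UUU Phe / UUU Phe — identical.
Codon 3: CGA Arg / CGG Arg — synonymous.
Codon 4: GGC Gly / GGC Gly — identical.
Codon 5: UUC Phe / UUU Phe — synonymous.
Codon 6: UUU Phe / UUC Phe — synonymous.
Nonsynonymous differences: 0 → same protein.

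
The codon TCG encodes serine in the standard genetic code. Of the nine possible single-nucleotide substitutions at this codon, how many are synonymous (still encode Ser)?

3

Position 1: none → 0 synonymous.
Position 2: none → 0 synonymous.
Position 3: TCT, TCC, TCA → 3 synonymous.
Total: 0 + 0 + 3 = 3.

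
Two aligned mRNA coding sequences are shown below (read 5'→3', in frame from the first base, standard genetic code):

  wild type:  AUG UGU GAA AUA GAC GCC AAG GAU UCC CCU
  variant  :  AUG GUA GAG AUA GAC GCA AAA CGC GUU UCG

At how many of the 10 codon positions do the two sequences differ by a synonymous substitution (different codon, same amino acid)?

Codon 1: AUG Met / AUG Met — identical.
Codon 2: UGU Cys / GUA Val — nonsynonymous.
Codon 3: GAA Glu / GAG Glu — synonymous.
Codon 4: AUA Ile / AUA Ile — identical.
Codon 5: GAC Asp / GAC Asp — identical.
Codon 6: GCC Ala / GCA Ala — synonymous.
Codon 7: AAG Lys / AAA Lys — synonymous.
Codon 8: GAU Asp / CGC Arg — nonsynonymous.
Codon 9: UCC Ser / GUU Val — nonsynonymous.
Codon 10: CCU Pro / UCG Ser — nonsynonymous.
Synonymous differences: 3.

3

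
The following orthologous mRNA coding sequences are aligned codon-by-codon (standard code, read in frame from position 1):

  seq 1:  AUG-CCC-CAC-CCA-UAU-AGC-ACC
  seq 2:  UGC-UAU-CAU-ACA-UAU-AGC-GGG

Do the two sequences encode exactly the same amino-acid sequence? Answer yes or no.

no

Codon 1: AUG Met / UGC Cys — nonsynonymous.
Codon 2: CCC Pro / UAU Tyr — nonsynonymous.
Codon 3: CAC His / CAU His — synonymous.
Codon 4: CCA Pro / ACA Thr — nonsynonymous.
Codon 5: UAU Tyr / UAU Tyr — identical.
Codon 6: AGC Ser / AGC Ser — identical.
Codon 7: ACC Thr / GGG Gly — nonsynonymous.
Nonsynonymous differences: 4 → different protein.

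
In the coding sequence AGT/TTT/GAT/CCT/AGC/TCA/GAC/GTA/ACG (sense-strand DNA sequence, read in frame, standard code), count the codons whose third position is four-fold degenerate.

4

Codon 1 AGT (Ser): third position 2-fold.
Codon 2 TTT (Phe): third position 2-fold.
Codon 3 GAT (Asp): third position 2-fold.
Codon 4 CCT (Pro): third position 4-fold.
Codon 5 AGC (Ser): third position 2-fold.
Codon 6 TCA (Ser): third position 4-fold.
Codon 7 GAC (Asp): third position 2-fold.
Codon 8 GTA (Val): third position 4-fold.
Codon 9 ACG (Thr): third position 4-fold.
Four-fold degenerate third positions: 4.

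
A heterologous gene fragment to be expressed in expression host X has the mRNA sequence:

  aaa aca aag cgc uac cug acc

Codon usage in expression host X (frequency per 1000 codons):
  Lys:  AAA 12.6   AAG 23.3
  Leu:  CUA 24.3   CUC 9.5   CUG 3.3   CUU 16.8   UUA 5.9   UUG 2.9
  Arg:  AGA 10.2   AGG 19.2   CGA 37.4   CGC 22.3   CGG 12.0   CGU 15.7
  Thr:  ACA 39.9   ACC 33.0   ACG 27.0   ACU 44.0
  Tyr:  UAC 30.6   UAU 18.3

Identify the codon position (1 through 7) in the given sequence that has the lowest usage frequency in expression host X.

6

Codon 1 AAA (Lys): 12.6 per 1000.
Codon 2 ACA (Thr): 39.9 per 1000.
Codon 3 AAG (Lys): 23.3 per 1000.
Codon 4 CGC (Arg): 22.3 per 1000.
Codon 5 UAC (Tyr): 30.6 per 1000.
Codon 6 CUG (Leu): 3.3 per 1000.
Codon 7 ACC (Thr): 33.0 per 1000.
Lowest frequency is 3.3 at codon 6.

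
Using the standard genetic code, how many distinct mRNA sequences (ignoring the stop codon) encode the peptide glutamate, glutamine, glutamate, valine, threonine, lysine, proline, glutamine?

Glu: 2 codons.
Gln: 2 codons.
Glu: 2 codons.
Val: 4 codons.
Thr: 4 codons.
Lys: 2 codons.
Pro: 4 codons.
Gln: 2 codons.
2 × 2 × 2 × 4 × 4 × 2 × 4 × 2 = 2048.

2048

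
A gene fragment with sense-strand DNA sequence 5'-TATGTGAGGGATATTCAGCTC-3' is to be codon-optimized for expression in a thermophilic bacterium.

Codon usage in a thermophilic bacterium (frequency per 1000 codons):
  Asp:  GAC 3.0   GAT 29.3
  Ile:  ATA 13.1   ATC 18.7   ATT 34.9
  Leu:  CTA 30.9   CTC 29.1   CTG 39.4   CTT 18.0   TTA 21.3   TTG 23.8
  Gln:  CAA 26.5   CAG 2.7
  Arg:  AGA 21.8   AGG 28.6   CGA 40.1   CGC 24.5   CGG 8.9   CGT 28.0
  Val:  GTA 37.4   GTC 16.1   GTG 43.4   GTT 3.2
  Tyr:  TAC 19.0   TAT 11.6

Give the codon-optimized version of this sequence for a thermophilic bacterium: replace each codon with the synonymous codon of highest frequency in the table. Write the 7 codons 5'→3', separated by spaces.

TAC GTG CGA GAT ATT CAA CTG

Codon 1 (Tyr): best is TAC at 19.0.
Codon 2 (Val): best is GTG at 43.4.
Codon 3 (Arg): best is CGA at 40.1.
Codon 4 (Asp): best is GAT at 29.3.
Codon 5 (Ile): best is ATT at 34.9.
Codon 6 (Gln): best is CAA at 26.5.
Codon 7 (Leu): best is CTG at 39.4.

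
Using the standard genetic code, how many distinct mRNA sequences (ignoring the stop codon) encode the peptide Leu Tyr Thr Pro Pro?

Leu: 6 codons.
Tyr: 2 codons.
Thr: 4 codons.
Pro: 4 codons.
Pro: 4 codons.
6 × 2 × 4 × 4 × 4 = 768.

768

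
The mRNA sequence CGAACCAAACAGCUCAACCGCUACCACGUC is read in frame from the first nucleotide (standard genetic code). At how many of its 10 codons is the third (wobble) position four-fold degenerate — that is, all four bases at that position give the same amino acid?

5

Codon 1 CGA (Arg): third position 4-fold.
Codon 2 ACC (Thr): third position 4-fold.
Codon 3 AAA (Lys): third position 2-fold.
Codon 4 CAG (Gln): third position 2-fold.
Codon 5 CUC (Leu): third position 4-fold.
Codon 6 AAC (Asn): third position 2-fold.
Codon 7 CGC (Arg): third position 4-fold.
Codon 8 UAC (Tyr): third position 2-fold.
Codon 9 CAC (His): third position 2-fold.
Codon 10 GUC (Val): third position 4-fold.
Four-fold degenerate third positions: 5.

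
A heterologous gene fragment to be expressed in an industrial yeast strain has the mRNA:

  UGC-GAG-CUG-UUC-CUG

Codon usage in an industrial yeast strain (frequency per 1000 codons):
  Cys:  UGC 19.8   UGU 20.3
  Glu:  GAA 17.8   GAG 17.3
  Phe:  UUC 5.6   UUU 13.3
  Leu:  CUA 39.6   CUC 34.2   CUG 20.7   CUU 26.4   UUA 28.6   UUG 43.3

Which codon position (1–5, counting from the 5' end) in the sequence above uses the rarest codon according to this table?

Codon 1 UGC (Cys): 19.8 per 1000.
Codon 2 GAG (Glu): 17.3 per 1000.
Codon 3 CUG (Leu): 20.7 per 1000.
Codon 4 UUC (Phe): 5.6 per 1000.
Codon 5 CUG (Leu): 20.7 per 1000.
Lowest frequency is 5.6 at codon 4.

4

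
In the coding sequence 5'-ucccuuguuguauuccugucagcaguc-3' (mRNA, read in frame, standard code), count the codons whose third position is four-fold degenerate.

Codon 1 UCC (Ser): third position 4-fold.
Codon 2 CUU (Leu): third position 4-fold.
Codon 3 GUU (Val): third position 4-fold.
Codon 4 GUA (Val): third position 4-fold.
Codon 5 UUC (Phe): third position 2-fold.
Codon 6 CUG (Leu): third position 4-fold.
Codon 7 UCA (Ser): third position 4-fold.
Codon 8 GCA (Ala): third position 4-fold.
Codon 9 GUC (Val): third position 4-fold.
Four-fold degenerate third positions: 8.

8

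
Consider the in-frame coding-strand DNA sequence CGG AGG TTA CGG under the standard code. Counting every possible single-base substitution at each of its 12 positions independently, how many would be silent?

Codon 1 (CGG, Arg): 4 synonymous substitutions.
Codon 2 (AGG, Arg): 2 synonymous substitutions.
Codon 3 (TTA, Leu): 2 synonymous substitutions.
Codon 4 (CGG, Arg): 4 synonymous substitutions.
Total: 4 + 2 + 2 + 4 = 12.

12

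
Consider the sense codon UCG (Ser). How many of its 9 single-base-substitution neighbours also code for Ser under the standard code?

Position 1: none → 0 synonymous.
Position 2: none → 0 synonymous.
Position 3: UCU, UCC, UCA → 3 synonymous.
Total: 0 + 0 + 3 = 3.

3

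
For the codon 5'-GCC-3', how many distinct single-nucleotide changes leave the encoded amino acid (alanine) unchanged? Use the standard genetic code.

Position 1: none → 0 synonymous.
Position 2: none → 0 synonymous.
Position 3: GCU, GCA, GCG → 3 synonymous.
Total: 0 + 0 + 3 = 3.

3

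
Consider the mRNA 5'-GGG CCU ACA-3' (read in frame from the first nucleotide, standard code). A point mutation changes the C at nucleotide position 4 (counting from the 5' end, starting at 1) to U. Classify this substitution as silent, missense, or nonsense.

missense

Position 4 falls in codon 2: CCU → Pro.
After the substitution the codon is UCU → Ser.
Pro ≠ Ser, so this is a missense mutation.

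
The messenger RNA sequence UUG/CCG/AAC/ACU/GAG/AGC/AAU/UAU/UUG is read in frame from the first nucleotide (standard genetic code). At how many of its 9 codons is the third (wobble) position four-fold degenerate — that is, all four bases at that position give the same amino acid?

Codon 1 UUG (Leu): third position 2-fold.
Codon 2 CCG (Pro): third position 4-fold.
Codon 3 AAC (Asn): third position 2-fold.
Codon 4 ACU (Thr): third position 4-fold.
Codon 5 GAG (Glu): third position 2-fold.
Codon 6 AGC (Ser): third position 2-fold.
Codon 7 AAU (Asn): third position 2-fold.
Codon 8 UAU (Tyr): third position 2-fold.
Codon 9 UUG (Leu): third position 2-fold.
Four-fold degenerate third positions: 2.

2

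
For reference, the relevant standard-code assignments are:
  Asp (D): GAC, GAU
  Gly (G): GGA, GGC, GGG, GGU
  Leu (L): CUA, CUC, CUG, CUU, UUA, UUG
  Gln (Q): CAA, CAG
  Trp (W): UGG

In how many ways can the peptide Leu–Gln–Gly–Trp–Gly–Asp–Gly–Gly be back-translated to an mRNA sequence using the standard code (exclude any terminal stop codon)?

Leu: 6 codons.
Gln: 2 codons.
Gly: 4 codons.
Trp: 1 codon.
Gly: 4 codons.
Asp: 2 codons.
Gly: 4 codons.
Gly: 4 codons.
6 × 2 × 4 × 1 × 4 × 2 × 4 × 4 = 6144.

6144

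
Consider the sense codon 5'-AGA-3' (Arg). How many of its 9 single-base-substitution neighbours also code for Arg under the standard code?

2

Position 1: CGA → 1 synonymous.
Position 2: none → 0 synonymous.
Position 3: AGG → 1 synonymous.
Total: 1 + 0 + 1 = 2.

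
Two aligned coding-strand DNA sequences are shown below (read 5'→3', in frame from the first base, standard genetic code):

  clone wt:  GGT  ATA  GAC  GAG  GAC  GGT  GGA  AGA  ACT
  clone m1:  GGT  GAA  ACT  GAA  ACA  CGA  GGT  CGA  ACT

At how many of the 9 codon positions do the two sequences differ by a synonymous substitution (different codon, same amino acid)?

3

Codon 1: GGT Gly / GGT Gly — identical.
Codon 2: ATA Ile / GAA Glu — nonsynonymous.
Codon 3: GAC Asp / ACT Thr — nonsynonymous.
Codon 4: GAG Glu / GAA Glu — synonymous.
Codon 5: GAC Asp / ACA Thr — nonsynonymous.
Codon 6: GGT Gly / CGA Arg — nonsynonymous.
Codon 7: GGA Gly / GGT Gly — synonymous.
Codon 8: AGA Arg / CGA Arg — synonymous.
Codon 9: ACT Thr / ACT Thr — identical.
Synonymous differences: 3.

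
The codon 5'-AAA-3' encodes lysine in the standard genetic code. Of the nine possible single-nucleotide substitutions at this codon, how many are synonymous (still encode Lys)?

Position 1: none → 0 synonymous.
Position 2: none → 0 synonymous.
Position 3: AAG → 1 synonymous.
Total: 0 + 0 + 1 = 1.

1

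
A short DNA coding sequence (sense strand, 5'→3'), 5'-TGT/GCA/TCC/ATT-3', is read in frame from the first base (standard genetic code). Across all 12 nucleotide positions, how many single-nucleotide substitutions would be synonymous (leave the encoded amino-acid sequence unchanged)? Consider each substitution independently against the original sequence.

9

Codon 1 (TGT, Cys): 1 synonymous substitution.
Codon 2 (GCA, Ala): 3 synonymous substitutions.
Codon 3 (TCC, Ser): 3 synonymous substitutions.
Codon 4 (ATT, Ile): 2 synonymous substitutions.
Total: 1 + 3 + 3 + 2 = 9.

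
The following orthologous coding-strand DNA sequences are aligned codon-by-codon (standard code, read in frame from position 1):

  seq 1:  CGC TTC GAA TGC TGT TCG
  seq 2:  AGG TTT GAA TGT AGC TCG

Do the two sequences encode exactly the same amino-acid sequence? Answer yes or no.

Codon 1: CGC Arg / AGG Arg — synonymous.
Codon 2: TTC Phe / TTT Phe — synonymous.
Codon 3: GAA Glu / GAA Glu — identical.
Codon 4: TGC Cys / TGT Cys — synonymous.
Codon 5: TGT Cys / AGC Ser — nonsynonymous.
Codon 6: TCG Ser / TCG Ser — identical.
Nonsynonymous differences: 1 → different protein.

no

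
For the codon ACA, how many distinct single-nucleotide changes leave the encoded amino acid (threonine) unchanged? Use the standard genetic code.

Position 1: none → 0 synonymous.
Position 2: none → 0 synonymous.
Position 3: ACT, ACC, ACG → 3 synonymous.
Total: 0 + 0 + 3 = 3.

3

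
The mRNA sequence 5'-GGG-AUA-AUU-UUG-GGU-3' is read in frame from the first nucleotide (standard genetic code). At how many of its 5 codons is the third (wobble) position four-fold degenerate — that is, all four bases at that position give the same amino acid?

2

Codon 1 GGG (Gly): third position 4-fold.
Codon 2 AUA (Ile): third position 3-fold.
Codon 3 AUU (Ile): third position 3-fold.
Codon 4 UUG (Leu): third position 2-fold.
Codon 5 GGU (Gly): third position 4-fold.
Four-fold degenerate third positions: 2.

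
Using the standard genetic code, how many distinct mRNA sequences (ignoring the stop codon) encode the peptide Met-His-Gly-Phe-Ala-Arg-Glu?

768

Met: 1 codon.
His: 2 codons.
Gly: 4 codons.
Phe: 2 codons.
Ala: 4 codons.
Arg: 6 codons.
Glu: 2 codons.
1 × 2 × 4 × 2 × 4 × 6 × 2 = 768.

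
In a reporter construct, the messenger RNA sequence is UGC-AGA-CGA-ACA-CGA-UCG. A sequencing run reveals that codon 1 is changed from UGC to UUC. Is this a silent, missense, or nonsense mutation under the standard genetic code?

Position 2 falls in codon 1: UGC → Cys.
After the substitution the codon is UUC → Phe.
Cys ≠ Phe, so this is a missense mutation.

missense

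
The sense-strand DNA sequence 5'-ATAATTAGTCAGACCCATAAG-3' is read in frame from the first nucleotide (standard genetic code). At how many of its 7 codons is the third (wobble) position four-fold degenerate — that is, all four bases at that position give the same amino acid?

Codon 1 ATA (Ile): third position 3-fold.
Codon 2 ATT (Ile): third position 3-fold.
Codon 3 AGT (Ser): third position 2-fold.
Codon 4 CAG (Gln): third position 2-fold.
Codon 5 ACC (Thr): third position 4-fold.
Codon 6 CAT (His): third position 2-fold.
Codon 7 AAG (Lys): third position 2-fold.
Four-fold degenerate third positions: 1.

1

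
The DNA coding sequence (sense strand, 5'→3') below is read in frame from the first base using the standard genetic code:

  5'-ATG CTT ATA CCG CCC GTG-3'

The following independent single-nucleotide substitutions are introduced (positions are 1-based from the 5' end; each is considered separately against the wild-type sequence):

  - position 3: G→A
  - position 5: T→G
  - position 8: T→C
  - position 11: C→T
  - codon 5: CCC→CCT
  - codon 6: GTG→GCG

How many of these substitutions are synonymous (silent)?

Codon 1: ATG (Met) → ATA (Ile) — missense.
Codon 2: CTT (Leu) → CGT (Arg) — missense.
Codon 3: ATA (Ile) → ACA (Thr) — missense.
Codon 4: CCG (Pro) → CTG (Leu) — missense.
Codon 5: CCC (Pro) → CCT (Pro) — synonymous.
Codon 6: GTG (Val) → GCG (Ala) — missense.
Synonymous: 1 of 6.

1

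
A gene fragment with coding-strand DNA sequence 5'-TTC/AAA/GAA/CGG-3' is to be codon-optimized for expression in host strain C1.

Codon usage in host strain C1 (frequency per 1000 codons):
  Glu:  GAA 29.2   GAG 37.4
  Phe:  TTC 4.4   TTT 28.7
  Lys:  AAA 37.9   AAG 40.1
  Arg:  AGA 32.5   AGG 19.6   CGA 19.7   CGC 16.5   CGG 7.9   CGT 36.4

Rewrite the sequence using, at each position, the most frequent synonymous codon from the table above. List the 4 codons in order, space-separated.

TTT AAG GAG CGT

Codon 1 (Phe): best is TTT at 28.7.
Codon 2 (Lys): best is AAG at 40.1.
Codon 3 (Glu): best is GAG at 37.4.
Codon 4 (Arg): best is CGT at 36.4.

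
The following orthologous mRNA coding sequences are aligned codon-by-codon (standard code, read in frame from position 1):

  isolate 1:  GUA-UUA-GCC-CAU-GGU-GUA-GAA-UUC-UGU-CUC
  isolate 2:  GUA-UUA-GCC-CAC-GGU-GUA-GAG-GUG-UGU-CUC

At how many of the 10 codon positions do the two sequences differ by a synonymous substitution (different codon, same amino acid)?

2

Codon 1: GUA Val / GUA Val — identical.
Codon 2: UUA Leu / UUA Leu — identical.
Codon 3: GCC Ala / GCC Ala — identical.
Codon 4: CAU His / CAC His — synonymous.
Codon 5: GGU Gly / GGU Gly — identical.
Codon 6: GUA Val / GUA Val — identical.
Codon 7: GAA Glu / GAG Glu — synonymous.
Codon 8: UUC Phe / GUG Val — nonsynonymous.
Codon 9: UGU Cys / UGU Cys — identical.
Codon 10: CUC Leu / CUC Leu — identical.
Synonymous differences: 2.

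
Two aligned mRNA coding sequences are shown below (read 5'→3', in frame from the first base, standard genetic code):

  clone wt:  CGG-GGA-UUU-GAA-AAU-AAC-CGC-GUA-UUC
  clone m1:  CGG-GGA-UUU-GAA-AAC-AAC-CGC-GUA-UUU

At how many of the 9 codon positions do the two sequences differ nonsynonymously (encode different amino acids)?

0

Codon 1: CGG Arg / CGG Arg — identical.
Codon 2: GGA Gly / GGA Gly — identical.
Codon 3: UUU Phe / UUU Phe — identical.
Codon 4: GAA Glu / GAA Glu — identical.
Codon 5: AAU Asn / AAC Asn — synonymous.
Codon 6: AAC Asn / AAC Asn — identical.
Codon 7: CGC Arg / CGC Arg — identical.
Codon 8: GUA Val / GUA Val — identical.
Codon 9: UUC Phe / UUU Phe — synonymous.
Nonsynonymous differences: 0.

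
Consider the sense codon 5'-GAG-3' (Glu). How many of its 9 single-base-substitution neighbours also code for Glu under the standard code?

1

Position 1: none → 0 synonymous.
Position 2: none → 0 synonymous.
Position 3: GAA → 1 synonymous.
Total: 0 + 0 + 1 = 1.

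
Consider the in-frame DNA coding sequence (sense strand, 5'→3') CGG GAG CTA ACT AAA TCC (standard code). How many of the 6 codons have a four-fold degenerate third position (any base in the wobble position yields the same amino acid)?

4

Codon 1 CGG (Arg): third position 4-fold.
Codon 2 GAG (Glu): third position 2-fold.
Codon 3 CTA (Leu): third position 4-fold.
Codon 4 ACT (Thr): third position 4-fold.
Codon 5 AAA (Lys): third position 2-fold.
Codon 6 TCC (Ser): third position 4-fold.
Four-fold degenerate third positions: 4.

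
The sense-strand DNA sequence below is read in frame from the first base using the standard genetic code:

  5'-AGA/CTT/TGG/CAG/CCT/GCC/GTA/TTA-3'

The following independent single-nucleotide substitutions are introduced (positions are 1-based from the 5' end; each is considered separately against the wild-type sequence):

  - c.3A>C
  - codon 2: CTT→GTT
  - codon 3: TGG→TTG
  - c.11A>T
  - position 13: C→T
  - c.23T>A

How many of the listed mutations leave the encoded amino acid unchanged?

Codon 1: AGA (Arg) → AGC (Ser) — missense.
Codon 2: CTT (Leu) → GTT (Val) — missense.
Codon 3: TGG (Trp) → TTG (Leu) — missense.
Codon 4: CAG (Gln) → CTG (Leu) — missense.
Codon 5: CCT (Pro) → TCT (Ser) — missense.
Codon 8: TTA (Leu) → TAA (Stop) — nonsense.
Synonymous: 0 of 6.

0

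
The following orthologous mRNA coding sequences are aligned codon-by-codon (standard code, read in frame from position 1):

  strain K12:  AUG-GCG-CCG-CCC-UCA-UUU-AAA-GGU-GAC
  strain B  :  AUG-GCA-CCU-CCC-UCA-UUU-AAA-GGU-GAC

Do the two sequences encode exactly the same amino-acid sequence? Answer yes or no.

yes

Codon 1: AUG Met / AUG Met — identical.
Codon 2: GCG Ala / GCA Ala — synonymous.
Codon 3: CCG Pro / CCU Pro — synonymous.
Codon 4: CCC Pro / CCC Pro — identical.
Codon 5: UCA Ser / UCA Ser — identical.
Codon 6: UUU Phe / UUU Phe — identical.
Codon 7: AAA Lys / AAA Lys — identical.
Codon 8: GGU Gly / GGU Gly — identical.
Codon 9: GAC Asp / GAC Asp — identical.
Nonsynonymous differences: 0 → same protein.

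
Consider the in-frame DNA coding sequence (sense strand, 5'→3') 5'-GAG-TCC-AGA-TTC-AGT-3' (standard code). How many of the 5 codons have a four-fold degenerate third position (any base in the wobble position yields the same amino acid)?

Codon 1 GAG (Glu): third position 2-fold.
Codon 2 TCC (Ser): third position 4-fold.
Codon 3 AGA (Arg): third position 2-fold.
Codon 4 TTC (Phe): third position 2-fold.
Codon 5 AGT (Ser): third position 2-fold.
Four-fold degenerate third positions: 1.

1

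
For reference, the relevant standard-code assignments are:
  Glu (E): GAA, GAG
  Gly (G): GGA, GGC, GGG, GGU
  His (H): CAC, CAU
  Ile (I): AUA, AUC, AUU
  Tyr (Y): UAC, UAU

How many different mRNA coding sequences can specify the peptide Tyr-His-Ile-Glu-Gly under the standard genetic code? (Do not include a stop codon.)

Tyr: 2 codons.
His: 2 codons.
Ile: 3 codons.
Glu: 2 codons.
Gly: 4 codons.
2 × 2 × 3 × 2 × 4 = 96.

96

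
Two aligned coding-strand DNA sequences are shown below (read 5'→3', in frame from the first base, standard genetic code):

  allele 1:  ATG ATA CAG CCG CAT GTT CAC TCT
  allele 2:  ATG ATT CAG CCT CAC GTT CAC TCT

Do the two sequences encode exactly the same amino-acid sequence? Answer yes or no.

yes

Codon 1: ATG Met / ATG Met — identical.
Codon 2: ATA Ile / ATT Ile — synonymous.
Codon 3: CAG Gln / CAG Gln — identical.
Codon 4: CCG Pro / CCT Pro — synonymous.
Codon 5: CAT His / CAC His — synonymous.
Codon 6: GTT Val / GTT Val — identical.
Codon 7: CAC His / CAC His — identical.
Codon 8: TCT Ser / TCT Ser — identical.
Nonsynonymous differences: 0 → same protein.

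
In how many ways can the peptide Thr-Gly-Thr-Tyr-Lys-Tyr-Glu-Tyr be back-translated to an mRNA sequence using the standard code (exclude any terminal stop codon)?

Thr: 4 codons.
Gly: 4 codons.
Thr: 4 codons.
Tyr: 2 codons.
Lys: 2 codons.
Tyr: 2 codons.
Glu: 2 codons.
Tyr: 2 codons.
4 × 4 × 4 × 2 × 2 × 2 × 2 × 2 = 2048.

2048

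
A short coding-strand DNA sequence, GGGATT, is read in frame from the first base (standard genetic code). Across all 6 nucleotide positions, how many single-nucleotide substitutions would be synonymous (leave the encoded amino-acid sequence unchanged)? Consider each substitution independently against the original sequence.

5

Codon 1 (GGG, Gly): 3 synonymous substitutions.
Codon 2 (ATT, Ile): 2 synonymous substitutions.
Total: 3 + 2 = 5.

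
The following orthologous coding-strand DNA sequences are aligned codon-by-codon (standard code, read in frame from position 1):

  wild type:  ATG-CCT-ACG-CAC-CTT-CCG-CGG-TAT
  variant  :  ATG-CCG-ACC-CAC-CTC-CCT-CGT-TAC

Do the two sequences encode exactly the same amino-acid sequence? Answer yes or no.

yes

Codon 1: ATG Met / ATG Met — identical.
Codon 2: CCT Pro / CCG Pro — synonymous.
Codon 3: ACG Thr / ACC Thr — synonymous.
Codon 4: CAC His / CAC His — identical.
Codon 5: CTT Leu / CTC Leu — synonymous.
Codon 6: CCG Pro / CCT Pro — synonymous.
Codon 7: CGG Arg / CGT Arg — synonymous.
Codon 8: TAT Tyr / TAC Tyr — synonymous.
Nonsynonymous differences: 0 → same protein.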